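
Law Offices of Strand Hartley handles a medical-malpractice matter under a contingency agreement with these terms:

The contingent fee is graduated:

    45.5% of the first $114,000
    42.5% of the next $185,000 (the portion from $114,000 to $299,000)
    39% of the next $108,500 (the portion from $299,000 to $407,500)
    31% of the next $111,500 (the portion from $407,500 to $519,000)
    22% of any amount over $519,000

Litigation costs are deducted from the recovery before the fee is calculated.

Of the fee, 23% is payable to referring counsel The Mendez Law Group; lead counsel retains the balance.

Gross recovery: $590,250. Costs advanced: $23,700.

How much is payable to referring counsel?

Fee base (net of costs): $590,250 − $23,700 = $566,550
First $114,000 at 45.5% = $51,870.00
Next $185,000 at 42.5% = $78,625.00
Next $108,500 at 39% = $42,315.00
Next $111,500 at 31% = $34,565.00
Remaining $47,550 at 22% = $10,461.00
Fee: $51,870.00 + $78,625.00 + $42,315.00 + $34,565.00 + $10,461.00 = $217,836.00
Referral share: 23% of $217,836.00 = $50,102.28; lead counsel retains $217,836.00 − $50,102.28 = $167,733.72.

$50,102.28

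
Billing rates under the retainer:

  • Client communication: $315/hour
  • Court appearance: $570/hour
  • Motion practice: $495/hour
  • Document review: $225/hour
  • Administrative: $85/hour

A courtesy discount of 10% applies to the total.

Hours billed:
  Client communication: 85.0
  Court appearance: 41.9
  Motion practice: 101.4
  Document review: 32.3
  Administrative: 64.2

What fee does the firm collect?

Client communication: 85.0 × $315 = $26,775.00
Court appearance: 41.9 × $570 = $23,883.00
Motion practice: 101.4 × $495 = $50,193.00
Document review: 32.3 × $225 = $7,267.50
Administrative: 64.2 × $85 = $5,457.00
Subtotal: $113,575.50
Less 10% discount: −$11,357.55
Total: $113,575.50 − $11,357.55 = $102,217.95

$102,217.95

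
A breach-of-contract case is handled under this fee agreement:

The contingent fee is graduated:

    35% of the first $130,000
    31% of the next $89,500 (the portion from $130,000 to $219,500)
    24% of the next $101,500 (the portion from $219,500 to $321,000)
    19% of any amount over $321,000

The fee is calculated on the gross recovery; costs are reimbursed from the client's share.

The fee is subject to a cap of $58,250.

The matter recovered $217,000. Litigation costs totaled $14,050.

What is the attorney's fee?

Fee base is the gross recovery, $217,000; costs are reimbursed separately.
First $130,000 at 35% = $45,500.00
Remaining $87,000 at 31% = $26,970.00
Fee: $45,500.00 + $26,970.00 = $72,470.00
$72,470.00 exceeds the $58,250 cap, so the fee is capped at $58,250.00.

$58,250.00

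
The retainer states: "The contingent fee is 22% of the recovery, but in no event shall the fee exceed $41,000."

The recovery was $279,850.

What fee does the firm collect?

$41,000.00

22% of $279,850 = $61,567.00
That exceeds the $41,000 cap, so the fee is capped at $41,000.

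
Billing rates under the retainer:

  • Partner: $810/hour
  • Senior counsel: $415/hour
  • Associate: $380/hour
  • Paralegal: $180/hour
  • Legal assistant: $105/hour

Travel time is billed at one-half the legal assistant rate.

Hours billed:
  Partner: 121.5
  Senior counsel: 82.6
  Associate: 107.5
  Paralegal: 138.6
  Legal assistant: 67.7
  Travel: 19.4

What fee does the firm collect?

Partner: 121.5 × $810 = $98,415.00
Senior counsel: 82.6 × $415 = $34,279.00
Associate: 107.5 × $380 = $40,850.00
Paralegal: 138.6 × $180 = $24,948.00
Legal assistant: 67.7 × $105 = $7,108.50
Subtotal: $98,415.00 + $34,279.00 + $40,850.00 + $24,948.00 + $7,108.50 = $205,600.50
Travel: 19.4 × ($105 ÷ 2) = 19.4 × $52.50 = $1,018.50
Total: $205,600.50 + $1,018.50 = $206,619.00

$206,619.00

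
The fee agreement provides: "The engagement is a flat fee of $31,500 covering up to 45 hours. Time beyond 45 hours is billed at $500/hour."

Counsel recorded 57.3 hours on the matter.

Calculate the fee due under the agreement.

Flat fee: $31,500.00
Excess hours: 57.3 − 45 = 12.3
Overrun: 12.3 × $500 = $6,150.00
Total: $31,500.00 + $6,150.00 = $37,650.00

$37,650.00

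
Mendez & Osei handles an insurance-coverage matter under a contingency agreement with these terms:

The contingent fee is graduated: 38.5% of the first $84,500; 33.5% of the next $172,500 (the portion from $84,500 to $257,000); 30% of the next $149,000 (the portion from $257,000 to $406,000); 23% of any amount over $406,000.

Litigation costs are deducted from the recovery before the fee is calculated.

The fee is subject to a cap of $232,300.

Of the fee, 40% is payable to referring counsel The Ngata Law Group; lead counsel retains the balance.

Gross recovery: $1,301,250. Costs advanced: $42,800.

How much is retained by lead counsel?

Fee base (net of costs): $1,301,250 − $42,800 = $1,258,450
First $84,500 at 38.5% = $32,532.50
Next $172,500 at 33.5% = $57,787.50
Next $149,000 at 30% = $44,700.00
Remaining $852,450 at 23% = $196,063.50
Fee: $32,532.50 + $57,787.50 + $44,700.00 + $196,063.50 = $331,083.50
$331,083.50 exceeds the $232,300 cap, so the fee is capped at $232,300.00.
Referral share: 40% of $232,300.00 = $92,920.00; lead counsel retains $232,300.00 − $92,920.00 = $139,380.00.

$139,380.00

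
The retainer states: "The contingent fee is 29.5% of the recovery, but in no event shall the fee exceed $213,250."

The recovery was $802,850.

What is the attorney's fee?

$213,250.00

29.5% of $802,850 = $236,840.75
That exceeds the $213,250 cap, so the fee is capped at $213,250.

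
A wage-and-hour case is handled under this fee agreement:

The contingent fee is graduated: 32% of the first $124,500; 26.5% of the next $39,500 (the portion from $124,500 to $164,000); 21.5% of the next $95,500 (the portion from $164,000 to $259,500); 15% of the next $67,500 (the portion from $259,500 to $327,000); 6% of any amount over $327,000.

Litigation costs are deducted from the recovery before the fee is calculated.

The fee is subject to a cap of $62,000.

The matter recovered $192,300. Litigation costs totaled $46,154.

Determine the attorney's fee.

$45,576.19

Fee base (net of costs): $192,300 − $46,154 = $146,146
First $124,500 at 32% = $39,840.00
Remaining $21,646 at 26.5% = $5,736.19
Fee: $39,840.00 + $5,736.19 = $45,576.19
$45,576.19 is under the $62,000 cap.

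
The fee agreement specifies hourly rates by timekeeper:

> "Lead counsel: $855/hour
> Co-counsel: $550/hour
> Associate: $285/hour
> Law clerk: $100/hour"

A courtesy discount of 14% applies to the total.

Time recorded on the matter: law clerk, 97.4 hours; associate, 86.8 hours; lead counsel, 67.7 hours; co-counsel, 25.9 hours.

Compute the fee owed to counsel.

Lead counsel: 67.7 × $855 = $57,883.50
Co-counsel: 25.9 × $550 = $14,245.00
Associate: 86.8 × $285 = $24,738.00
Law clerk: 97.4 × $100 = $9,740.00
Subtotal: $106,606.50
Less 14% discount: −$14,924.91
Total: $106,606.50 − $14,924.91 = $91,681.59

$91,681.59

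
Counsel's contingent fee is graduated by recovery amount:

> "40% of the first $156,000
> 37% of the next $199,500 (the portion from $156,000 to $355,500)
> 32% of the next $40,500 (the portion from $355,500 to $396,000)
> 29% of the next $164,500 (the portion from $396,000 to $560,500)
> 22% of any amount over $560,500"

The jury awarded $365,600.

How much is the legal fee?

First $156,000 at 40% = $62,400.00
Next $199,500 at 37% = $73,815.00
Remaining $10,100 at 32% = $3,232.00
Fee: $62,400.00 + $73,815.00 + $3,232.00 = $139,447.00

$139,447.00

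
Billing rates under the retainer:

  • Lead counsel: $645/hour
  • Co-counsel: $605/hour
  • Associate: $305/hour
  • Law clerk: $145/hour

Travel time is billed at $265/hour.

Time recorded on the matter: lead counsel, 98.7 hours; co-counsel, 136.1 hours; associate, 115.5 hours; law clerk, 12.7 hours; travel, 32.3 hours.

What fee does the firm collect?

Lead counsel: 98.7 × $645 = $63,661.50
Co-counsel: 136.1 × $605 = $82,340.50
Associate: 115.5 × $305 = $35,227.50
Law clerk: 12.7 × $145 = $1,841.50
Subtotal: $63,661.50 + $82,340.50 + $35,227.50 + $1,841.50 = $183,071.00
Travel: 32.3 × $265 = $8,559.50
Total: $183,071.00 + $8,559.50 = $191,630.50

$191,630.50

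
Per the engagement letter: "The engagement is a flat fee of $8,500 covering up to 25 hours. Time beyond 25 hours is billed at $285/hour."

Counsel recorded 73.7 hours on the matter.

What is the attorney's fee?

$22,379.50

Flat fee: $8,500.00
Excess hours: 73.7 − 25 = 48.7
Overrun: 48.7 × $285 = $13,879.50
Total: $8,500.00 + $13,879.50 = $22,379.50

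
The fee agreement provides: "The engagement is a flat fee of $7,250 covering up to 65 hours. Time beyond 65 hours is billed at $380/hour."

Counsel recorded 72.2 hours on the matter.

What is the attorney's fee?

$9,986.00

Flat fee: $7,250.00
Excess hours: 72.2 − 65 = 7.2
Overrun: 7.2 × $380 = $2,736.00
Total: $7,250.00 + $2,736.00 = $9,986.00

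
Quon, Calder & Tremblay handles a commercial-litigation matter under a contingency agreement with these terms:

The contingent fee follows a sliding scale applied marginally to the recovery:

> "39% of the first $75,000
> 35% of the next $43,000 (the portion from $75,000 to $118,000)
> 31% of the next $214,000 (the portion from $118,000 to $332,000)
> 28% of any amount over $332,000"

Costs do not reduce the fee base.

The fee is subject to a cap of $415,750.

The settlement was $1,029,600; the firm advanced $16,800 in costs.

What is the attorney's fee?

$305,968.00

Fee base is the gross recovery, $1,029,600; costs are reimbursed separately.
First $75,000 at 39% = $29,250.00
Next $43,000 at 35% = $15,050.00
Next $214,000 at 31% = $66,340.00
Remaining $697,600 at 28% = $195,328.00
Fee: $29,250.00 + $15,050.00 + $66,340.00 + $195,328.00 = $305,968.00
$305,968.00 is under the $415,750 cap.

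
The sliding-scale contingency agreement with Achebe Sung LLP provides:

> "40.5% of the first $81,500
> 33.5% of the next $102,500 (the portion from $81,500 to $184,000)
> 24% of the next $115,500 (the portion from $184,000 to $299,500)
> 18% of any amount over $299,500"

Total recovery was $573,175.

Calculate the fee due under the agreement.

First $81,500 at 40.5% = $33,007.50
Next $102,500 at 33.5% = $34,337.50
Next $115,500 at 24% = $27,720.00
Remaining $273,675 at 18% = $49,261.50
Fee: $33,007.50 + $34,337.50 + $27,720.00 + $49,261.50 = $144,326.50

$144,326.50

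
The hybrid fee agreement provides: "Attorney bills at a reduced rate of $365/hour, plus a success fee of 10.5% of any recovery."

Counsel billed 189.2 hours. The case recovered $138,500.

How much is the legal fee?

Hourly: 189.2 × $365 = $69,058.00
Success fee: 10.5% of $138,500 = $14,542.50
Total: $69,058.00 + $14,542.50 = $83,600.50

$83,600.50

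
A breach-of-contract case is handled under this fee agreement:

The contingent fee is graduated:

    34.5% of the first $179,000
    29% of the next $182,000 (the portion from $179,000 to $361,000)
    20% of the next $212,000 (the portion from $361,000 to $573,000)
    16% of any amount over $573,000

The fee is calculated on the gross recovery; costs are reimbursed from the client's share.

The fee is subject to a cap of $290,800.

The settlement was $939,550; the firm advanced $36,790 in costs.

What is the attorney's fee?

Fee base is the gross recovery, $939,550; costs are reimbursed separately.
First $179,000 at 34.5% = $61,755.00
Next $182,000 at 29% = $52,780.00
Next $212,000 at 20% = $42,400.00
Remaining $366,550 at 16% = $58,648.00
Fee: $61,755.00 + $52,780.00 + $42,400.00 + $58,648.00 = $215,583.00
$215,583.00 is under the $290,800 cap.

$215,583.00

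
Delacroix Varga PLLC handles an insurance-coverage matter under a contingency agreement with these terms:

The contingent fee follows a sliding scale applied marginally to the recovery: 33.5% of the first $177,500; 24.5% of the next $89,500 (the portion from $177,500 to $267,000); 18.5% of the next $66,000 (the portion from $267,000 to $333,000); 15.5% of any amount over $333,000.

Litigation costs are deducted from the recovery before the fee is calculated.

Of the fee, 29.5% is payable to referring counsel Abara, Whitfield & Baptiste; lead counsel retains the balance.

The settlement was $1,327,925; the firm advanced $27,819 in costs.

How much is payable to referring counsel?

Fee base (net of costs): $1,327,925 − $27,819 = $1,300,106
First $177,500 at 33.5% = $59,462.50
Next $89,500 at 24.5% = $21,927.50
Next $66,000 at 18.5% = $12,210.00
Remaining $967,106 at 15.5% = $149,901.43
Fee: $59,462.50 + $21,927.50 + $12,210.00 + $149,901.43 = $243,501.43
Referral share: 29.5% of $243,501.43 = $71,832.92; lead counsel retains $243,501.43 − $71,832.92 = $171,668.51.

$71,832.92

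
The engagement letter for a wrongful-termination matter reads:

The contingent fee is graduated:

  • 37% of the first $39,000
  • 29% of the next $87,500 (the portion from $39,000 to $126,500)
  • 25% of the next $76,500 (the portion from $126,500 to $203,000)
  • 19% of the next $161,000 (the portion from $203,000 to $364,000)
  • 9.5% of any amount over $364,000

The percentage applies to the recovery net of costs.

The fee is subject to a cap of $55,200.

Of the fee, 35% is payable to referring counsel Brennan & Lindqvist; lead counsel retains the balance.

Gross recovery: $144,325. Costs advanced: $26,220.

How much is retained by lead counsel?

Fee base (net of costs): $144,325 − $26,220 = $118,105
First $39,000 at 37% = $14,430.00
Remaining $79,105 at 29% = $22,940.45
Fee: $14,430.00 + $22,940.45 = $37,370.45
$37,370.45 is under the $55,200 cap.
Referral share: 35% of $37,370.45 = $13,079.66; lead counsel retains $37,370.45 − $13,079.66 = $24,290.79.

$24,290.79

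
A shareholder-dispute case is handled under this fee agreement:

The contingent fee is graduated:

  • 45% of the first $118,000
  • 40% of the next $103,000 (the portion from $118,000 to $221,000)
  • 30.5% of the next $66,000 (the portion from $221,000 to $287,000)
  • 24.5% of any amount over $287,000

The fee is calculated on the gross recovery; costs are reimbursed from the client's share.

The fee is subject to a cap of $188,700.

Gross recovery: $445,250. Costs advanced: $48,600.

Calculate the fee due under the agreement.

Fee base is the gross recovery, $445,250; costs are reimbursed separately.
First $118,000 at 45% = $53,100.00
Next $103,000 at 40% = $41,200.00
Next $66,000 at 30.5% = $20,130.00
Remaining $158,250 at 24.5% = $38,771.25
Fee: $53,100.00 + $41,200.00 + $20,130.00 + $38,771.25 = $153,201.25
$153,201.25 is under the $188,700 cap.

$153,201.25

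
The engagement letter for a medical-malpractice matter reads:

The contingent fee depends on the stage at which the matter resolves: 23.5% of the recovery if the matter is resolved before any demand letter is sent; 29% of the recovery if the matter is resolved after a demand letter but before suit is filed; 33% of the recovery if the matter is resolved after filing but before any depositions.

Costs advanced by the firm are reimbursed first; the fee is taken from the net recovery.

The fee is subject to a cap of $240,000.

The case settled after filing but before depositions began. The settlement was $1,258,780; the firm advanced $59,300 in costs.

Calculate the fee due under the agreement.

$240,000.00

Fee base (net of costs): $1,258,780 − $59,300 = $1,199,480
The matter settled after filing but before depositions began, so the 33% rate applies.
$1,199,480 × 33% = $395,828.40
$395,828.40 exceeds the $240,000 cap, so the fee is capped at $240,000.00.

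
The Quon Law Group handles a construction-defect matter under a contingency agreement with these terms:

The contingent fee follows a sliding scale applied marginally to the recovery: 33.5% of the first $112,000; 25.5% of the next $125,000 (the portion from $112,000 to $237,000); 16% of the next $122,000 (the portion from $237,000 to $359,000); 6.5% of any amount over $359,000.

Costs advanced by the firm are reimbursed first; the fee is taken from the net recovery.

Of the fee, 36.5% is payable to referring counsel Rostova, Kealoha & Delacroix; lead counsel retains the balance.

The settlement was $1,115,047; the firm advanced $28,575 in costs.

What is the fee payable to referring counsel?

Fee base (net of costs): $1,115,047 − $28,575 = $1,086,472
First $112,000 at 33.5% = $37,520.00
Next $125,000 at 25.5% = $31,875.00
Next $122,000 at 16% = $19,520.00
Remaining $727,472 at 6.5% = $47,285.68
Fee: $37,520.00 + $31,875.00 + $19,520.00 + $47,285.68 = $136,200.68
Referral share: 36.5% of $136,200.68 = $49,713.25; lead counsel retains $136,200.68 − $49,713.25 = $86,487.43.

$49,713.25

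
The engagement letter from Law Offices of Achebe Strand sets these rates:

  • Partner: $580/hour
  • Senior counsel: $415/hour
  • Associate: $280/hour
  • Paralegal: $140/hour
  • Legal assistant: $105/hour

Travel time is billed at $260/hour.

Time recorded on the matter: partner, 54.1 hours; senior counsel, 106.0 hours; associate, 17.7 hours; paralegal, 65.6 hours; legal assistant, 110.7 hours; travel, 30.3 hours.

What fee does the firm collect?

$109,009.50

Partner: 54.1 × $580 = $31,378.00
Senior counsel: 106.0 × $415 = $43,990.00
Associate: 17.7 × $280 = $4,956.00
Paralegal: 65.6 × $140 = $9,184.00
Legal assistant: 110.7 × $105 = $11,623.50
Subtotal: $31,378.00 + $43,990.00 + $4,956.00 + $9,184.00 + $11,623.50 = $101,131.50
Travel: 30.3 × $260 = $7,878.00
Total: $101,131.50 + $7,878.00 = $109,009.50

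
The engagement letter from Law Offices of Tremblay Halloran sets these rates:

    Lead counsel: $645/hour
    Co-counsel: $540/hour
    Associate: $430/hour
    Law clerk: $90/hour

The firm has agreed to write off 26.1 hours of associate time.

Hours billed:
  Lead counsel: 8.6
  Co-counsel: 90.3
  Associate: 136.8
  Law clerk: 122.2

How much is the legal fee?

$112,908.00

Lead counsel: 8.6 × $645 = $5,547.00
Co-counsel: 90.3 × $540 = $48,762.00
Associate: 136.8 × $430 = $58,824.00
Law clerk: 122.2 × $90 = $10,998.00
Subtotal: $124,131.00
Write-off: 26.1 × $430 = $11,223.00
Total: $124,131.00 − $11,223.00 = $112,908.00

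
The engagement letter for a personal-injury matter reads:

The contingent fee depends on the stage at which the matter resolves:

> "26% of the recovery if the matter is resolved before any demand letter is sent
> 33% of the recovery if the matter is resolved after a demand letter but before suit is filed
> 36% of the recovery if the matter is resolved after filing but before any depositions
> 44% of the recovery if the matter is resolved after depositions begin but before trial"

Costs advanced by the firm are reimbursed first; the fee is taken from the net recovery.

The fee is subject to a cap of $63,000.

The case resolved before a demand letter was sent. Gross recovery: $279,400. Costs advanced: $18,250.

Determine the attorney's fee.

$63,000.00

Fee base (net of costs): $279,400 − $18,250 = $261,150
The matter resolved before a demand letter was sent, so the 26% rate applies.
$261,150 × 26% = $67,899.00
$67,899.00 exceeds the $63,000 cap, so the fee is capped at $63,000.00.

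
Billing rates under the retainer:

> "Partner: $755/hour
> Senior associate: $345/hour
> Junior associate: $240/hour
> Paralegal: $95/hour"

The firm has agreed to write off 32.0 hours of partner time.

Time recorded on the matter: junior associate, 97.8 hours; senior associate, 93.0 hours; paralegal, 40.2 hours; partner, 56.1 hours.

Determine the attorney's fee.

$77,571.50

Partner: 56.1 × $755 = $42,355.50
Senior associate: 93.0 × $345 = $32,085.00
Junior associate: 97.8 × $240 = $23,472.00
Paralegal: 40.2 × $95 = $3,819.00
Subtotal: $101,731.50
Write-off: 32.0 × $755 = $24,160.00
Total: $101,731.50 − $24,160.00 = $77,571.50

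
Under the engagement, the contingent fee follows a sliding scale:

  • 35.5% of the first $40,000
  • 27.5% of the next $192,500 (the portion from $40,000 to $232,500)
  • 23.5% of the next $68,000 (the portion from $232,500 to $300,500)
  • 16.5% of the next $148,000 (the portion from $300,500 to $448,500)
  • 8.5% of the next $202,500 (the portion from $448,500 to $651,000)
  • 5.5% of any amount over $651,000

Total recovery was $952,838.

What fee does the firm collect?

First $40,000 at 35.5% = $14,200.00
Next $192,500 at 27.5% = $52,937.50
Next $68,000 at 23.5% = $15,980.00
Next $148,000 at 16.5% = $24,420.00
Next $202,500 at 8.5% = $17,212.50
Remaining $301,838 at 5.5% = $16,601.09
Fee: $14,200.00 + $52,937.50 + $15,980.00 + $24,420.00 + $17,212.50 + $16,601.09 = $141,351.09

$141,351.09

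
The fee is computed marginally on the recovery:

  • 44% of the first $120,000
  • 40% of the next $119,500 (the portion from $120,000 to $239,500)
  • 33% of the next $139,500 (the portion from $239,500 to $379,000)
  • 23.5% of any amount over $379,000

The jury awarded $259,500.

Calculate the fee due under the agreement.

First $120,000 at 44% = $52,800.00
Next $119,500 at 40% = $47,800.00
Remaining $20,000 at 33% = $6,600.00
Fee: $52,800.00 + $47,800.00 + $6,600.00 = $107,200.00

$107,200.00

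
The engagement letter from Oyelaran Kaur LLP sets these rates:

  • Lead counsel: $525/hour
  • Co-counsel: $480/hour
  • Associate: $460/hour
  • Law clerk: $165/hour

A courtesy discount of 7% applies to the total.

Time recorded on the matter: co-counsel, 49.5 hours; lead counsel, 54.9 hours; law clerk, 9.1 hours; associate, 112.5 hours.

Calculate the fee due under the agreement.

$98,425.62

Lead counsel: 54.9 × $525 = $28,822.50
Co-counsel: 49.5 × $480 = $23,760.00
Associate: 112.5 × $460 = $51,750.00
Law clerk: 9.1 × $165 = $1,501.50
Subtotal: $105,834.00
Less 7% discount: −$7,408.38
Total: $105,834.00 − $7,408.38 = $98,425.62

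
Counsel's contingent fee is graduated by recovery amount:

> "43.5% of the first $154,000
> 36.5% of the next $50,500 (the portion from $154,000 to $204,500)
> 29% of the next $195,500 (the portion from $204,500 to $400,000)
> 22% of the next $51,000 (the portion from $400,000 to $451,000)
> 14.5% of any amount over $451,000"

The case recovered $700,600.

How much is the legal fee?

$189,529.50

First $154,000 at 43.5% = $66,990.00
Next $50,500 at 36.5% = $18,432.50
Next $195,500 at 29% = $56,695.00
Next $51,000 at 22% = $11,220.00
Remaining $249,600 at 14.5% = $36,192.00
Fee: $66,990.00 + $18,432.50 + $56,695.00 + $11,220.00 + $36,192.00 = $189,529.50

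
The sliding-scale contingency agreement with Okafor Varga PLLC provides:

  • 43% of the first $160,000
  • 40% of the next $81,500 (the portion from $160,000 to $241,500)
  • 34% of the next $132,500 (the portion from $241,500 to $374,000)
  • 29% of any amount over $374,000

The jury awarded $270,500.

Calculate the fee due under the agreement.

$111,260.00

First $160,000 at 43% = $68,800.00
Next $81,500 at 40% = $32,600.00
Remaining $29,000 at 34% = $9,860.00
Fee: $68,800.00 + $32,600.00 + $9,860.00 = $111,260.00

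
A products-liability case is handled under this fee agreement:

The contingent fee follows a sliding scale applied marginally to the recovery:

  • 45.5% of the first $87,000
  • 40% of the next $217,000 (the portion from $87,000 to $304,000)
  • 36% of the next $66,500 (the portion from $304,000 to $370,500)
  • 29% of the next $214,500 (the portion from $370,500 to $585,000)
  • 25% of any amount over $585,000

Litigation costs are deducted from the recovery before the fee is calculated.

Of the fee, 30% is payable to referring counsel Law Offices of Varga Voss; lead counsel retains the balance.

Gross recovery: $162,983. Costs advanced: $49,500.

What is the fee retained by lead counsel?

$35,124.74

Fee base (net of costs): $162,983 − $49,500 = $113,483
First $87,000 at 45.5% = $39,585.00
Remaining $26,483 at 40% = $10,593.20
Fee: $39,585.00 + $10,593.20 = $50,178.20
Referral share: 30% of $50,178.20 = $15,053.46; lead counsel retains $50,178.20 − $15,053.46 = $35,124.74.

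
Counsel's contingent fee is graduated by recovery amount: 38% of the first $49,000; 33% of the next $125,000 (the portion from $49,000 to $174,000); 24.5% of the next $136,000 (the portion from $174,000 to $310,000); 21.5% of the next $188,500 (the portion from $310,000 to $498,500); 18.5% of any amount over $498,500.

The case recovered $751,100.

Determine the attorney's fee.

$180,448.50

First $49,000 at 38% = $18,620.00
Next $125,000 at 33% = $41,250.00
Next $136,000 at 24.5% = $33,320.00
Next $188,500 at 21.5% = $40,527.50
Remaining $252,600 at 18.5% = $46,731.00
Fee: $18,620.00 + $41,250.00 + $33,320.00 + $40,527.50 + $46,731.00 = $180,448.50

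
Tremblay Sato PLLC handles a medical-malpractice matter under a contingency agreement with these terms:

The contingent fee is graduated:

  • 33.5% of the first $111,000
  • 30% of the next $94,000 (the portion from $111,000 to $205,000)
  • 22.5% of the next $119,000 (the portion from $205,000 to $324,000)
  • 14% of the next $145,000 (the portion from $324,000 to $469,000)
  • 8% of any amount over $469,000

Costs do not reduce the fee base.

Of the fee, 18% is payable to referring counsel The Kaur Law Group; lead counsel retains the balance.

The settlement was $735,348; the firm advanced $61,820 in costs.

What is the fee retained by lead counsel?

Fee base is the gross recovery, $735,348; costs are reimbursed separately.
First $111,000 at 33.5% = $37,185.00
Next $94,000 at 30% = $28,200.00
Next $119,000 at 22.5% = $26,775.00
Next $145,000 at 14% = $20,300.00
Remaining $266,348 at 8% = $21,307.84
Fee: $37,185.00 + $28,200.00 + $26,775.00 + $20,300.00 + $21,307.84 = $133,767.84
Referral share: 18% of $133,767.84 = $24,078.21; lead counsel retains $133,767.84 − $24,078.21 = $109,689.63.

$109,689.63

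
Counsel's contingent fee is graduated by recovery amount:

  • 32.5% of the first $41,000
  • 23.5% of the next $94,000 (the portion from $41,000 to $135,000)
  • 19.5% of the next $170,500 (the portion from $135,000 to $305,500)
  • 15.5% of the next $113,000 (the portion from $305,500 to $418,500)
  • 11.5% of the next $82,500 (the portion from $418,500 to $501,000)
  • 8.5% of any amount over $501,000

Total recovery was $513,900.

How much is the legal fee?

$96,761.50

First $41,000 at 32.5% = $13,325.00
Next $94,000 at 23.5% = $22,090.00
Next $170,500 at 19.5% = $33,247.50
Next $113,000 at 15.5% = $17,515.00
Next $82,500 at 11.5% = $9,487.50
Remaining $12,900 at 8.5% = $1,096.50
Fee: $13,325.00 + $22,090.00 + $33,247.50 + $17,515.00 + $9,487.50 + $1,096.50 = $96,761.50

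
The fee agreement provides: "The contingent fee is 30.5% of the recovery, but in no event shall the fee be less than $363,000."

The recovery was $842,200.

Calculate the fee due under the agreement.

$363,000.00

30.5% of $842,200 = $256,871.00
That is below the $363,000 minimum, so the minimum applies.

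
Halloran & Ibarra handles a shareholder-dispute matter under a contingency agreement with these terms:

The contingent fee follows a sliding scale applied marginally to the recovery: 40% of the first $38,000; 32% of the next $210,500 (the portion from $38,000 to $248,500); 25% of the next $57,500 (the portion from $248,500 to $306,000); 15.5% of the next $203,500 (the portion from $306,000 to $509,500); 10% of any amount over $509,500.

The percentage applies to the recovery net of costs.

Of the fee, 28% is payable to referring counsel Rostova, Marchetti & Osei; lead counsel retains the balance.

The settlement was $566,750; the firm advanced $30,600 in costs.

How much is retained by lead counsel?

Fee base (net of costs): $566,750 − $30,600 = $536,150
First $38,000 at 40% = $15,200.00
Next $210,500 at 32% = $67,360.00
Next $57,500 at 25% = $14,375.00
Next $203,500 at 15.5% = $31,542.50
Remaining $26,650 at 10% = $2,665.00
Fee: $15,200.00 + $67,360.00 + $14,375.00 + $31,542.50 + $2,665.00 = $131,142.50
Referral share: 28% of $131,142.50 = $36,719.90; lead counsel retains $131,142.50 − $36,719.90 = $94,422.60.

$94,422.60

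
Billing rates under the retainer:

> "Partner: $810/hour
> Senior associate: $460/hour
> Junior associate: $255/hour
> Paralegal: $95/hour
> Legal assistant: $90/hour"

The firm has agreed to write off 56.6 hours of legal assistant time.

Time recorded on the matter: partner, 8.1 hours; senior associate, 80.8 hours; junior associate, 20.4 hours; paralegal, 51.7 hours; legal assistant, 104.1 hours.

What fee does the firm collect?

Partner: 8.1 × $810 = $6,561.00
Senior associate: 80.8 × $460 = $37,168.00
Junior associate: 20.4 × $255 = $5,202.00
Paralegal: 51.7 × $95 = $4,911.50
Legal assistant: 104.1 × $90 = $9,369.00
Subtotal: $63,211.50
Write-off: 56.6 × $90 = $5,094.00
Total: $63,211.50 − $5,094.00 = $58,117.50

$58,117.50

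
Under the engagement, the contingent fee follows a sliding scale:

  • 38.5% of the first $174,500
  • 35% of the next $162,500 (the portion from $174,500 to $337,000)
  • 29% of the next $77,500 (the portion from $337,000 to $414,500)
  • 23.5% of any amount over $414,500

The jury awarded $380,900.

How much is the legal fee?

First $174,500 at 38.5% = $67,182.50
Next $162,500 at 35% = $56,875.00
Remaining $43,900 at 29% = $12,731.00
Fee: $67,182.50 + $56,875.00 + $12,731.00 = $136,788.50

$136,788.50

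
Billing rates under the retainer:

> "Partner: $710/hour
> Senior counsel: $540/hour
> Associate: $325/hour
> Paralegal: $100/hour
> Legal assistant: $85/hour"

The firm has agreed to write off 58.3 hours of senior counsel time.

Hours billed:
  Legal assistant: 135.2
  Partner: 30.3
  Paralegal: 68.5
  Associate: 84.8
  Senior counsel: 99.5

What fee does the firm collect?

$89,663.00

Partner: 30.3 × $710 = $21,513.00
Senior counsel: 99.5 × $540 = $53,730.00
Associate: 84.8 × $325 = $27,560.00
Paralegal: 68.5 × $100 = $6,850.00
Legal assistant: 135.2 × $85 = $11,492.00
Subtotal: $121,145.00
Write-off: 58.3 × $540 = $31,482.00
Total: $121,145.00 − $31,482.00 = $89,663.00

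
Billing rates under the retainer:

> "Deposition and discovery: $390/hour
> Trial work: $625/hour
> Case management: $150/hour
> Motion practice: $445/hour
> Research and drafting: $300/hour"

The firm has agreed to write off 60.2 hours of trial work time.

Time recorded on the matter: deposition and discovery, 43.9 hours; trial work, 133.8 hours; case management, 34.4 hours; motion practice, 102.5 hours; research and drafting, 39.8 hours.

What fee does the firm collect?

$125,833.50

Deposition and discovery: 43.9 × $390 = $17,121.00
Trial work: 133.8 × $625 = $83,625.00
Case management: 34.4 × $150 = $5,160.00
Motion practice: 102.5 × $445 = $45,612.50
Research and drafting: 39.8 × $300 = $11,940.00
Subtotal: $163,458.50
Write-off: 60.2 × $625 = $37,625.00
Total: $163,458.50 − $37,625.00 = $125,833.50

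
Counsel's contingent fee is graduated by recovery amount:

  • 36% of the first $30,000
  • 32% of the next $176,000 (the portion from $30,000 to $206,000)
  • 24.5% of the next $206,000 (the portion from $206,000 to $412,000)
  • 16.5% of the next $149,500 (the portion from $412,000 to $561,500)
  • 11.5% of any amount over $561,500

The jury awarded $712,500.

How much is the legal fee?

$159,622.50

First $30,000 at 36% = $10,800.00
Next $176,000 at 32% = $56,320.00
Next $206,000 at 24.5% = $50,470.00
Next $149,500 at 16.5% = $24,667.50
Remaining $151,000 at 11.5% = $17,365.00
Fee: $10,800.00 + $56,320.00 + $50,470.00 + $24,667.50 + $17,365.00 = $159,622.50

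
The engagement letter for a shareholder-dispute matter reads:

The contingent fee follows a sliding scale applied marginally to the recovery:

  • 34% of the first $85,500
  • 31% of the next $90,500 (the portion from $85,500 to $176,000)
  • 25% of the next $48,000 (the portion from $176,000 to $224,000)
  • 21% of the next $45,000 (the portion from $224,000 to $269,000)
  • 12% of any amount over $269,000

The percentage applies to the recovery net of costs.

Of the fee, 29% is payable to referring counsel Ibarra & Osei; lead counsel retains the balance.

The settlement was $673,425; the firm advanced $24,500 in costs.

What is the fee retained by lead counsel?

$88,157.86

Fee base (net of costs): $673,425 − $24,500 = $648,925
First $85,500 at 34% = $29,070.00
Next $90,500 at 31% = $28,055.00
Next $48,000 at 25% = $12,000.00
Next $45,000 at 21% = $9,450.00
Remaining $379,925 at 12% = $45,591.00
Fee: $29,070.00 + $28,055.00 + $12,000.00 + $9,450.00 + $45,591.00 = $124,166.00
Referral share: 29% of $124,166.00 = $36,008.14; lead counsel retains $124,166.00 − $36,008.14 = $88,157.86.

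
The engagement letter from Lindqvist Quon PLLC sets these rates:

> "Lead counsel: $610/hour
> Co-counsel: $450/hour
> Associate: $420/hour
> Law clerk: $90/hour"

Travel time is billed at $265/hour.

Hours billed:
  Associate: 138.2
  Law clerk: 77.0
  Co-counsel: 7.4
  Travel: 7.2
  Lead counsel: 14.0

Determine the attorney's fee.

$78,752.00

Lead counsel: 14.0 × $610 = $8,540.00
Co-counsel: 7.4 × $450 = $3,330.00
Associate: 138.2 × $420 = $58,044.00
Law clerk: 77.0 × $90 = $6,930.00
Subtotal: $8,540.00 + $3,330.00 + $58,044.00 + $6,930.00 = $76,844.00
Travel: 7.2 × $265 = $1,908.00
Total: $76,844.00 + $1,908.00 = $78,752.00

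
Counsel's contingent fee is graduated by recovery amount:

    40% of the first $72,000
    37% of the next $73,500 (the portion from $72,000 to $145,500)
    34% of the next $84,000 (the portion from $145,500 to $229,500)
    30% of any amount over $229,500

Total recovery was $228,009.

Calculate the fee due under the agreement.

$84,048.06

First $72,000 at 40% = $28,800.00
Next $73,500 at 37% = $27,195.00
Remaining $82,509 at 34% = $28,053.06
Fee: $28,800.00 + $27,195.00 + $28,053.06 = $84,048.06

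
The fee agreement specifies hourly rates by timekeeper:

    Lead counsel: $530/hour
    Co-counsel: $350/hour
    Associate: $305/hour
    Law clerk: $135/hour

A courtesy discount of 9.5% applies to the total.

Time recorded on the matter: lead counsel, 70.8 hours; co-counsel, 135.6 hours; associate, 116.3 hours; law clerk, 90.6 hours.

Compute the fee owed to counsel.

$120,081.28

Lead counsel: 70.8 × $530 = $37,524.00
Co-counsel: 135.6 × $350 = $47,460.00
Associate: 116.3 × $305 = $35,471.50
Law clerk: 90.6 × $135 = $12,231.00
Subtotal: $132,686.50
Less 9.5% discount: −$12,605.22
Total: $132,686.50 − $12,605.22 = $120,081.28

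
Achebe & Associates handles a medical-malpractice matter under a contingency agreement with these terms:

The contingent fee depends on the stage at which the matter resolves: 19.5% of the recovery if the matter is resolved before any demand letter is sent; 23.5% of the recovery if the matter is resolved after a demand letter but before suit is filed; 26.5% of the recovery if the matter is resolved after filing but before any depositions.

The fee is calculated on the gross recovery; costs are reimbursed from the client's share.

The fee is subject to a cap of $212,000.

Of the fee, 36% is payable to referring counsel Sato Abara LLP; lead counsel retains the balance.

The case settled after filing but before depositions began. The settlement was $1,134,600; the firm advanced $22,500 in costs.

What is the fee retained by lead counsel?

Fee base is the gross recovery, $1,134,600; costs are reimbursed separately.
The matter settled after filing but before depositions began, so the 26.5% rate applies.
$1,134,600 × 26.5% = $300,669.00
$300,669.00 exceeds the $212,000 cap, so the fee is capped at $212,000.00.
Referral share: 36% of $212,000.00 = $76,320.00; lead counsel retains $212,000.00 − $76,320.00 = $135,680.00.

$135,680.00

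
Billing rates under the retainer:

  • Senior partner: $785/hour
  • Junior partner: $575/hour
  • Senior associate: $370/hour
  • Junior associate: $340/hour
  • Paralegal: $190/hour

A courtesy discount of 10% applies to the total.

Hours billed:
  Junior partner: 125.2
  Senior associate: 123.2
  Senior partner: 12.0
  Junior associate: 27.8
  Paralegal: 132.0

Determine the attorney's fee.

Senior partner: 12.0 × $785 = $9,420.00
Junior partner: 125.2 × $575 = $71,990.00
Senior associate: 123.2 × $370 = $45,584.00
Junior associate: 27.8 × $340 = $9,452.00
Paralegal: 132.0 × $190 = $25,080.00
Subtotal: $161,526.00
Less 10% discount: −$16,152.60
Total: $161,526.00 − $16,152.60 = $145,373.40

$145,373.40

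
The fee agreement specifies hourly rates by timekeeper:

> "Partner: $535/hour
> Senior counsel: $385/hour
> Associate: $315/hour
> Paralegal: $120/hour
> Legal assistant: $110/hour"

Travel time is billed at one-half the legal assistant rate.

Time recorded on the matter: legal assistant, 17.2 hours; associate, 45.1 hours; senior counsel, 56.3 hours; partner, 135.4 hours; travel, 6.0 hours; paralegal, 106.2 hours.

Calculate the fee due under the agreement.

Partner: 135.4 × $535 = $72,439.00
Senior counsel: 56.3 × $385 = $21,675.50
Associate: 45.1 × $315 = $14,206.50
Paralegal: 106.2 × $120 = $12,744.00
Legal assistant: 17.2 × $110 = $1,892.00
Subtotal: $72,439.00 + $21,675.50 + $14,206.50 + $12,744.00 + $1,892.00 = $122,957.00
Travel: 6.0 × ($110 ÷ 2) = 6.0 × $55.00 = $330.00
Total: $122,957.00 + $330.00 = $123,287.00

$123,287.00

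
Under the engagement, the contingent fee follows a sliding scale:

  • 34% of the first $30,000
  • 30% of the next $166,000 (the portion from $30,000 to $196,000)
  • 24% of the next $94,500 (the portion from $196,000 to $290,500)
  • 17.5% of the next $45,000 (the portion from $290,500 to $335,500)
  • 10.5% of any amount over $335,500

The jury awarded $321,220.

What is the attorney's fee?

First $30,000 at 34% = $10,200.00
Next $166,000 at 30% = $49,800.00
Next $94,500 at 24% = $22,680.00
Remaining $30,720 at 17.5% = $5,376.00
Fee: $10,200.00 + $49,800.00 + $22,680.00 + $5,376.00 = $88,056.00

$88,056.00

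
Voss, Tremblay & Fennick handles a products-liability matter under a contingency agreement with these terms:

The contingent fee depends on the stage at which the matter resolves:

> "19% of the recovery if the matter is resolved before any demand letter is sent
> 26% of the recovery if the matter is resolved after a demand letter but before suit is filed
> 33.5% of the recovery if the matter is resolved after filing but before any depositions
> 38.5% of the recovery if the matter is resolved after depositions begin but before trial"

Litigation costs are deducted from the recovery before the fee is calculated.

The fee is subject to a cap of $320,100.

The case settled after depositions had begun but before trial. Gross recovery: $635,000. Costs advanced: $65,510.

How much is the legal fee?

$219,253.65

Fee base (net of costs): $635,000 − $65,510 = $569,490
The matter settled after depositions had begun but before trial, so the 38.5% rate applies.
$569,490 × 38.5% = $219,253.65
$219,253.65 is under the $320,100 cap.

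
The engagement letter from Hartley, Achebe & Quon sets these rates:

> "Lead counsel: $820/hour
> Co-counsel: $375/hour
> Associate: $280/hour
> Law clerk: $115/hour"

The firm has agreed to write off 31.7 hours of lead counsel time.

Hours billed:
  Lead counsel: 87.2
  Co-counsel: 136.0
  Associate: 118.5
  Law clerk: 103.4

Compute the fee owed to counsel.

$141,581.00

Lead counsel: 87.2 × $820 = $71,504.00
Co-counsel: 136.0 × $375 = $51,000.00
Associate: 118.5 × $280 = $33,180.00
Law clerk: 103.4 × $115 = $11,891.00
Subtotal: $167,575.00
Write-off: 31.7 × $820 = $25,994.00
Total: $167,575.00 − $25,994.00 = $141,581.00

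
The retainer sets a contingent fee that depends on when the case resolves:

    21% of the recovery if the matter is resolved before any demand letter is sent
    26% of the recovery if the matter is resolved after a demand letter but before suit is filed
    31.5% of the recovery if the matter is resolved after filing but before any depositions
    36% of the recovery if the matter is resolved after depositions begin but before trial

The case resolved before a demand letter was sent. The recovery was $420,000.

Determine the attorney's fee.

The matter resolved before a demand letter was sent, so the 21% rate applies.
$420,000 × 21% = $88,200.00

$88,200.00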